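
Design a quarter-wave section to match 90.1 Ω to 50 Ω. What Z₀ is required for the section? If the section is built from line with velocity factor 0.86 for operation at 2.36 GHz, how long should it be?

Z_qwt = √(Z_0·R_L) = √(50 × 90.1) = √4505
λ = 0.86·c/f = 0.109 m, so l = λ/4 = 0.0273 m

Z_qwt ≈ 67.1 Ω; length ≈ 2.73 cm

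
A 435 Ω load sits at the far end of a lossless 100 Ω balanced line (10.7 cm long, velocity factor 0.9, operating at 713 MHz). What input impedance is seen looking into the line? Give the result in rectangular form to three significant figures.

Z_in ≈ 23.9 + j19.6 Ω

λ = v/f = 0.9·c / 713 MHz = 0.379 m
βl = 2π·l/λ = 2π × 0.283 = 102°
tan(βl) = tan(102°) = -4.82
Z_in = Z_0·(Z_L + jZ_0·tanβl)/(Z_0 + jZ_L·tanβl)
     = 100·(435 − j482)/(100 − j2100)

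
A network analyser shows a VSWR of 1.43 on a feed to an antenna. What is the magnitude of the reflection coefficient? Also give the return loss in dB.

|Γ| ≈ 0.177; return loss ≈ 15 dB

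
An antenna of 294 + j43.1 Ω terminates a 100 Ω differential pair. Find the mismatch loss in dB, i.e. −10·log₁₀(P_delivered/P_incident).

Γ = (194 + j43.1)/(394 + j43.1), |Γ| = 0.501
|Γ|² = 0.251, so P_del/P_inc = 1 − |Γ|² = 0.749
ML = −10·log₁₀(1 − |Γ|²)

mismatch loss ≈ 1.26 dB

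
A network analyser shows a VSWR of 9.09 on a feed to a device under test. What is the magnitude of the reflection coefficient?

|Γ| ≈ 0.802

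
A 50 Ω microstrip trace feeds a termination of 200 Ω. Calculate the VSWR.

Γ = (200 − 50)/(200 + 50) = 0.6
VSWR = (1 + 0.6)/(1 − 0.6)

VSWR ≈ 4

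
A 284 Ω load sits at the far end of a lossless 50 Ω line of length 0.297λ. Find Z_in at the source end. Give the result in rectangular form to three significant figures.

βl = 2π × 0.297 = 107°
tan(βl) = tan(107°) = -3.29
Z_in = Z_0·(Z_L + jZ_0·tanβl)/(Z_0 + jZ_L·tanβl)
     = 50·(284 − j164)/(50 − j934)

Z_in ≈ 9.59 + j14.7 Ω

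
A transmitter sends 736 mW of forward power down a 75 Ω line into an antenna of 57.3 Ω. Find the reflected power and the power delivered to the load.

P_reflected ≈ 13.2 mW; P_delivered ≈ 723 mW

Γ = (57.3 − 75)/(57.3 + 75) = -0.134
|Γ|² = 0.0179
P_refl = |Γ|²·P_inc = 13.2 mW, P_del = (1 − |Γ|²)·P_inc = 723 mW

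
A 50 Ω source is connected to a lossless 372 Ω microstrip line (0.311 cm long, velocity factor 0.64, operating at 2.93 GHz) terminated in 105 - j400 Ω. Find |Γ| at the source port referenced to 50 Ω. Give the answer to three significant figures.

λ = v/f = 0.64·c / 2.93 GHz = 0.0655 m
βl = 2π·l/λ = 2π × 0.0475 = 17.1°
tan(βl) = 0.307
Z_in = Z_0·(Z_L + jZ_0·tanβl)/(Z_0 + jZ_L·tanβl) = 64.6 − j219 Ω
Γ_s = (Z_in − Z_s)/(Z_in + Z_s) = (14.6 − j219)/(115 − j219), |Γ_s| = 0.888

|Γ| ≈ 0.888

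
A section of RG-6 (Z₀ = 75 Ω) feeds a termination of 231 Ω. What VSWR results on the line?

VSWR ≈ 3.08

Γ = (231 − 75)/(231 + 75) = 0.51
VSWR = (1 + 0.51)/(1 − 0.51)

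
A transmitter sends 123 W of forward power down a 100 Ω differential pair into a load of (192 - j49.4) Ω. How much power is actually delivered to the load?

|Γ| = |(92 − j49.4)/(292 − j49.4)| = 0.353
|Γ|² = 0.124
P_refl = |Γ|²·P_inc = 15.3 W, P_del = (1 − |Γ|²)·P_inc = 108 W

P_delivered ≈ 108 W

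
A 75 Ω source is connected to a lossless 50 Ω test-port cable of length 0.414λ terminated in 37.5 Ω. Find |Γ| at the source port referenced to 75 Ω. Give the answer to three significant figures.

βl = 2π × 0.414 = 149°
tan(βl) = -0.6
Z_in = Z_0·(Z_L + jZ_0·tanβl)/(Z_0 + jZ_L·tanβl) = 42.4 − j10.9 Ω
Γ_s = (Z_in − Z_s)/(Z_in + Z_s) = (-32.6 − j10.9)/(117 − j10.9), |Γ_s| = 0.291

|Γ| ≈ 0.291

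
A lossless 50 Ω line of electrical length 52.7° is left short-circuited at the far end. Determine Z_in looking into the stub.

Z_in ≈ +j65.6 Ω

tan(βl) = 1.31
For a short-circuited stub, Z_in = jZ_0·tan(βl)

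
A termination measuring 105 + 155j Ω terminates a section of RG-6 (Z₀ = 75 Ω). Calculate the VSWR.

VSWR ≈ 4.96

Γ = (Z_L − Z_0)/(Z_L + Z_0) = (30 + j155)/(180 + j155)
|Γ| = 158/238 = 0.665
VSWR = (1 + |Γ|)/(1 − |Γ|) = 1.66/0.335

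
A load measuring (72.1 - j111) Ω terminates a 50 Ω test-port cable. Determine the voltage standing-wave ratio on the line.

VSWR ≈ 5.37

Γ = (Z_L − Z_0)/(Z_L + Z_0) = (22.1 − j111)/(122.1 − j111)
|Γ| = 113/165 = 0.686
VSWR = (1 + |Γ|)/(1 − |Γ|) = 1.69/0.314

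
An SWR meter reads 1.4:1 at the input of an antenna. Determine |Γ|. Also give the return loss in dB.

|Γ| ≈ 0.167; return loss ≈ 15.6 dB

|Γ| = (S − 1)/(S + 1) = (1.4 − 1)/(1.4 + 1) = 0.4/2.4
RL = −20·log₁₀|Γ| = −20·log₁₀(0.167)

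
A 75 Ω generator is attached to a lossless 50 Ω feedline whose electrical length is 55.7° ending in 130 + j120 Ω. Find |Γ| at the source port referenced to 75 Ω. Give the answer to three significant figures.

tan(βl) = 1.47
Z_in = Z_0·(Z_L + jZ_0·tanβl)/(Z_0 + jZ_L·tanβl) = 19.6 − j47.1 Ω
Γ_s = (Z_in − Z_s)/(Z_in + Z_s) = (-55.4 − j47.1)/(94.6 − j47.1), |Γ_s| = 0.688

|Γ| ≈ 0.688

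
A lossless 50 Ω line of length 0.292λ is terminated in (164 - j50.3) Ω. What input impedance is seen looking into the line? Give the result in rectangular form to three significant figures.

Z_in ≈ 15.6 + j17 Ω

βl = 2π × 0.292 = 105°
tan(βl) = tan(105°) = -3.7
Z_in = Z_0·(Z_L + jZ_0·tanβl)/(Z_0 + jZ_L·tanβl)
     = 50·(164 − j235)/(-136 − j607)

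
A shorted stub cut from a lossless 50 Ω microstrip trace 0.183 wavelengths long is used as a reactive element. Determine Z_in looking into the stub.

Z_in ≈ +j112 Ω

βl = 2π × 0.183 = 65.9°
tan(βl) = 2.23
For a shorted stub, Z_in = jZ_0·tan(βl)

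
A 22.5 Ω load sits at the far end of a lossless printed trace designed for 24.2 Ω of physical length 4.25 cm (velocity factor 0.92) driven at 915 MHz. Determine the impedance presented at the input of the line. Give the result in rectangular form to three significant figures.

λ = v/f = 0.92·c / 915 MHz = 0.302 m
βl = 2π·l/λ = 2π × 0.141 = 50.7°
tan(βl) = tan(50.7°) = 1.22
Z_in = Z_0·(Z_L + jZ_0·tanβl)/(Z_0 + jZ_L·tanβl)
     = 24.2·(22.5 + j29.6)/(24.2 + j27.5)

Z_in ≈ 24.5 + j1.75 Ω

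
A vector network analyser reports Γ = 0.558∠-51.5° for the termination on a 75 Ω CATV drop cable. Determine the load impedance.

Z_L ≈ 83.8 − j106 Ω

Z_L = Z_0·(1 + Γ)/(1 − Γ) = 75·(1.35 − j0.437)/(0.653 + j0.437)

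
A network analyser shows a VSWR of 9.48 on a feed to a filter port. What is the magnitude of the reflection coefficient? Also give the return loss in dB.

|Γ| = (S − 1)/(S + 1) = (9.48 − 1)/(9.48 + 1) = 8.48/10.5
RL = −20·log₁₀|Γ| = −20·log₁₀(0.809)

|Γ| ≈ 0.809; return loss ≈ 1.84 dB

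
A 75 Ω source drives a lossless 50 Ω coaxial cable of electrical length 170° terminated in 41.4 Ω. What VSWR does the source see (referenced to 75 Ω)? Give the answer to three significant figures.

VSWR ≈ 1.8

tan(βl) = -0.176
Z_in = Z_0·(Z_L + jZ_0·tanβl)/(Z_0 + jZ_L·tanβl) = 41.8 − j2.71 Ω
Γ_s = (Z_in − Z_s)/(Z_in + Z_s) = (-33.2 − j2.71)/(117 − j2.71), |Γ_s| = 0.285
VSWR = (1 + |Γ_s|)/(1 − |Γ_s|)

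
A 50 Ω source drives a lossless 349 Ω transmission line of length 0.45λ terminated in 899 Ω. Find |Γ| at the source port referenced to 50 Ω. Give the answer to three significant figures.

|Γ| ≈ 0.886

βl = 2π × 0.45 = 162°
tan(βl) = -0.325
Z_in = Z_0·(Z_L + jZ_0·tanβl)/(Z_0 + jZ_L·tanβl) = 584 + j376 Ω
Γ_s = (Z_in − Z_s)/(Z_in + Z_s) = (534 + j376)/(634 + j376), |Γ_s| = 0.886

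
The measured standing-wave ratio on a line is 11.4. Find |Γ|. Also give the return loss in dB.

|Γ| ≈ 0.839; return loss ≈ 1.53 dB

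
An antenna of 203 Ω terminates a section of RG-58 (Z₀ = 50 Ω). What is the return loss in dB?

Γ = (203 − 50)/(203 + 50) = 0.605
RL = −20·log₁₀|Γ| = −20·log₁₀(0.605)

RL ≈ 4.37 dB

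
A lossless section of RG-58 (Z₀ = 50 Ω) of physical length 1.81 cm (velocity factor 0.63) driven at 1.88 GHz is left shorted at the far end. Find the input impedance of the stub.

Z_in ≈ +j106 Ω

λ = v/f = 0.63·c / 1.88 GHz = 0.101 m
βl = 2π·l/λ = 2π × 0.18 = 64.8°
tan(βl) = 2.13
For a shorted stub, Z_in = jZ_0·tan(βl)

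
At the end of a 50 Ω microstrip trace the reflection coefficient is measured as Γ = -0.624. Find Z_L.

Z_L = Z_0·(1 + Γ)/(1 − Γ) = 50·(0.376)/(1.62)

Z_L ≈ 11.6 Ω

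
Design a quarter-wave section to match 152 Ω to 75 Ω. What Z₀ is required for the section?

Z_qwt ≈ 107 Ω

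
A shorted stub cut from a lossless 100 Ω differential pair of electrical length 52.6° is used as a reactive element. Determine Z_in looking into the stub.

tan(βl) = 1.31
For a shorted stub, Z_in = jZ_0·tan(βl)

Z_in ≈ +j131 Ω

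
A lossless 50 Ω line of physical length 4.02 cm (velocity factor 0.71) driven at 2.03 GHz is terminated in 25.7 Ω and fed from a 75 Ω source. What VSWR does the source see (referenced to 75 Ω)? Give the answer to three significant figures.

VSWR ≈ 2.29

λ = v/f = 0.71·c / 2.03 GHz = 0.105 m
βl = 2π·l/λ = 2π × 0.383 = 138°
tan(βl) = -0.903
Z_in = Z_0·(Z_L + jZ_0·tanβl)/(Z_0 + jZ_L·tanβl) = 38.4 − j27.3 Ω
Γ_s = (Z_in − Z_s)/(Z_in + Z_s) = (-36.6 − j27.3)/(113 − j27.3), |Γ_s| = 0.392
VSWR = (1 + |Γ_s|)/(1 − |Γ_s|)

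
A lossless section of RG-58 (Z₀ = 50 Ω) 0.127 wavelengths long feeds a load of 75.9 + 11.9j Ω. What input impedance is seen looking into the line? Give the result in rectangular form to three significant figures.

Z_in ≈ 52 − j23.5 Ω

βl = 2π × 0.127 = 45.7°
tan(βl) = tan(45.7°) = 1.03
Z_in = Z_0·(Z_L + jZ_0·tanβl)/(Z_0 + jZ_L·tanβl)
     = 50·(75.9 + j63.2)/(37.8 + j77.8)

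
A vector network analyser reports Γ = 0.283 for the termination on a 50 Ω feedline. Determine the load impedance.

Z_L = Z_0·(1 + Γ)/(1 − Γ) = 50·(1.28)/(0.717)

Z_L ≈ 89.5 Ω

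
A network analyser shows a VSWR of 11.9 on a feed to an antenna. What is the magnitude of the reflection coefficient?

|Γ| ≈ 0.845

|Γ| = (S − 1)/(S + 1) = (11.9 − 1)/(11.9 + 1) = 10.9/12.9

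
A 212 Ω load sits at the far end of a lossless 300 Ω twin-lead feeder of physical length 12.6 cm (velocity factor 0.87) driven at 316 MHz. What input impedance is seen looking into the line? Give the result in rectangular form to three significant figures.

λ = v/f = 0.87·c / 316 MHz = 0.826 m
βl = 2π·l/λ = 2π × 0.153 = 54.9°
tan(βl) = tan(54.9°) = 1.42
Z_in = Z_0·(Z_L + jZ_0·tanβl)/(Z_0 + jZ_L·tanβl)
     = 300·(212 + j427)/(300 + j302)

Z_in ≈ 319 + j106 Ω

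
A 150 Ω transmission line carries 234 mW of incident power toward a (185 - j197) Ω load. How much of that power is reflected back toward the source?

|Γ| = |(35 − j197)/(335 − j197)| = 0.515
|Γ|² = 0.265
P_refl = |Γ|²·P_inc = 62 mW, P_del = (1 − |Γ|²)·P_inc = 172 mW

P_reflected ≈ 62 mW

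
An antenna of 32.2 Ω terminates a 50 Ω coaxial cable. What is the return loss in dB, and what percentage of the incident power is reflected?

Γ = (32.2 − 50)/(32.2 + 50) = -0.217
RL = −20·log₁₀(0.217) = 13.3 dB
P_refl/P_inc = |Γ|² = 0.0469

RL ≈ 13.3 dB; 4.69% of incident power reflected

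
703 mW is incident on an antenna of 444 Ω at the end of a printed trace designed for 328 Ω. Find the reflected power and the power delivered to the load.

P_reflected ≈ 15.9 mW; P_delivered ≈ 687 mW

Γ = (444 − 328)/(444 + 328) = 0.15
|Γ|² = 0.0226
P_refl = |Γ|²·P_inc = 15.9 mW, P_del = (1 − |Γ|²)·P_inc = 687 mW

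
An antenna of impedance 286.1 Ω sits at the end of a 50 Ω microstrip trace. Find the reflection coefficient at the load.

Γ = 0.702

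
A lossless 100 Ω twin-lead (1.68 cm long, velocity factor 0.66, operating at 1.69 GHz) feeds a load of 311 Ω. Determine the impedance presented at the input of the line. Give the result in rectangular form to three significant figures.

λ = v/f = 0.66·c / 1.69 GHz = 0.117 m
βl = 2π·l/λ = 2π × 0.143 = 51.6°
tan(βl) = tan(51.6°) = 1.26
Z_in = Z_0·(Z_L + jZ_0·tanβl)/(Z_0 + jZ_L·tanβl)
     = 100·(311 + j126)/(100 + j393)

Z_in ≈ 49.1 − j66.7 Ω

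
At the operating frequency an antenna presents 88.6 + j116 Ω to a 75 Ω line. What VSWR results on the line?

Γ = (Z_L − Z_0)/(Z_L + Z_0) = (13.6 + j116)/(163.6 + j116)
|Γ| = 117/201 = 0.582
VSWR = (1 + |Γ|)/(1 − |Γ|) = 1.58/0.418

VSWR ≈ 3.79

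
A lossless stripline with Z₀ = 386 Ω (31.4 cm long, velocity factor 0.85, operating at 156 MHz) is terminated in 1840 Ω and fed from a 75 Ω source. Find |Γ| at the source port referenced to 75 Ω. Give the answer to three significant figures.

|Γ| ≈ 0.646

λ = v/f = 0.85·c / 156 MHz = 1.63 m
βl = 2π·l/λ = 2π × 0.192 = 69.2°
tan(βl) = 2.63
Z_in = Z_0·(Z_L + jZ_0·tanβl)/(Z_0 + jZ_L·tanβl) = 92.1 − j140 Ω
Γ_s = (Z_in − Z_s)/(Z_in + Z_s) = (17.1 − j140)/(167 − j140), |Γ_s| = 0.646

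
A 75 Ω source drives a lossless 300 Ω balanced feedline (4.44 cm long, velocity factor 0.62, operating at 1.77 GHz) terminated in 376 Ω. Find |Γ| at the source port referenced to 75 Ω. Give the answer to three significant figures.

λ = v/f = 0.62·c / 1.77 GHz = 0.105 m
βl = 2π·l/λ = 2π × 0.423 = 152°
tan(βl) = -0.529
Z_in = Z_0·(Z_L + jZ_0·tanβl)/(Z_0 + jZ_L·tanβl) = 334 + j62.9 Ω
Γ_s = (Z_in − Z_s)/(Z_in + Z_s) = (259 + j62.9)/(409 + j62.9), |Γ_s| = 0.644

|Γ| ≈ 0.644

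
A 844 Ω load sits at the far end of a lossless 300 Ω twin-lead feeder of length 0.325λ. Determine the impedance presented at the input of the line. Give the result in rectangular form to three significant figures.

Z_in ≈ 130 + j129 Ω

βl = 2π × 0.325 = 117°
tan(βl) = tan(117°) = -1.96
Z_in = Z_0·(Z_L + jZ_0·tanβl)/(Z_0 + jZ_L·tanβl)
     = 300·(844 − j589)/(300 − j1660)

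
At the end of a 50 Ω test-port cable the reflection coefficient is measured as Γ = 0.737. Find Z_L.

Z_L ≈ 330 Ω

Z_L = Z_0·(1 + Γ)/(1 − Γ) = 50·(1.74)/(0.263)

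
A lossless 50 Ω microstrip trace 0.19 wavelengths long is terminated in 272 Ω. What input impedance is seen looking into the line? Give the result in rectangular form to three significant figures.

Z_in ≈ 10.6 − j19 Ω

βl = 2π × 0.19 = 68.4°
tan(βl) = tan(68.4°) = 2.53
Z_in = Z_0·(Z_L + jZ_0·tanβl)/(Z_0 + jZ_L·tanβl)
     = 50·(272 + j126)/(50 + j687)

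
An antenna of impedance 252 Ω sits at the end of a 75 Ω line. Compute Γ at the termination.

Γ = (Z_L − Z_0)/(Z_L + Z_0) = (252 − 75)/(252 + 75) = 177/327

Γ = 0.541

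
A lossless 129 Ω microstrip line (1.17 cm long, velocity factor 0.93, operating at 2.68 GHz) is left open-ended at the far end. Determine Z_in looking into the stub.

Z_in ≈ −j151 Ω

λ = v/f = 0.93·c / 2.68 GHz = 0.104 m
βl = 2π·l/λ = 2π × 0.112 = 40.5°
tan(βl) = 0.853
For an open-ended stub, Z_in = −jZ_0·cot(βl) = −jZ_0/tan(βl)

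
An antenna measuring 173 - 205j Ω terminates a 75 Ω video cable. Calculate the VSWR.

VSWR ≈ 5.81

Γ = (Z_L − Z_0)/(Z_L + Z_0) = (98 − j205)/(248 − j205)
|Γ| = 227/322 = 0.706
VSWR = (1 + |Γ|)/(1 − |Γ|) = 1.71/0.294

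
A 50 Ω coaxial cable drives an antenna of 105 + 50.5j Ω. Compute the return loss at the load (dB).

Γ = (55 + j50.5)/(155 + j50.5), |Γ| = 0.458
RL = −20·log₁₀|Γ| = −20·log₁₀(0.458)

RL ≈ 6.78 dB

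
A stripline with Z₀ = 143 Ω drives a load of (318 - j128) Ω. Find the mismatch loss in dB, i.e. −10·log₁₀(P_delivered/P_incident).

Γ = (175 − j128)/(461 − j128), |Γ| = 0.453
|Γ|² = 0.205, so P_del/P_inc = 1 − |Γ|² = 0.795
ML = −10·log₁₀(1 − |Γ|²)

mismatch loss ≈ 0.998 dB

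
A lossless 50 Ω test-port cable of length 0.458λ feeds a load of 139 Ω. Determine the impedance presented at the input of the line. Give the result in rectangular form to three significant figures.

Z_in ≈ 95.3 + j58.1 Ω

βl = 2π × 0.458 = 165°
tan(βl) = tan(165°) = -0.27
Z_in = Z_0·(Z_L + jZ_0·tanβl)/(Z_0 + jZ_L·tanβl)
     = 50·(139 − j13.5)/(50 − j37.6)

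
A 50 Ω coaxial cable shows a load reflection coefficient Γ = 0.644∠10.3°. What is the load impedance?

Z_L ≈ 198 + j78.1 Ω

Z_L = Z_0·(1 + Γ)/(1 − Γ) = 50·(1.63 + j0.115)/(0.366 − j0.115)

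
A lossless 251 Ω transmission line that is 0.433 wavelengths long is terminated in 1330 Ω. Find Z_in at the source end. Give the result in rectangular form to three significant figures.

Z_in ≈ 241 + j459 Ω

βl = 2π × 0.433 = 156°
tan(βl) = tan(156°) = -0.448
Z_in = Z_0·(Z_L + jZ_0·tanβl)/(Z_0 + jZ_L·tanβl)
     = 251·(1330 − j112)/(251 − j595)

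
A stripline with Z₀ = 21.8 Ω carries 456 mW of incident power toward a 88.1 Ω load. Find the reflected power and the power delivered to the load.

P_reflected ≈ 166 mW; P_delivered ≈ 290 mW

Γ = (88.1 − 21.8)/(88.1 + 21.8) = 0.603
|Γ|² = 0.364
P_refl = |Γ|²·P_inc = 166 mW, P_del = (1 − |Γ|²)·P_inc = 290 mW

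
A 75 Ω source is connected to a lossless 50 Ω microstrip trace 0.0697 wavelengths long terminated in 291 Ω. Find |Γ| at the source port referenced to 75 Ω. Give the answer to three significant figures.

βl = 2π × 0.0697 = 25.1°
tan(βl) = 0.468
Z_in = Z_0·(Z_L + jZ_0·tanβl)/(Z_0 + jZ_L·tanβl) = 42.1 − j91.3 Ω
Γ_s = (Z_in − Z_s)/(Z_in + Z_s) = (-32.9 − j91.3)/(117 − j91.3), |Γ_s| = 0.654

|Γ| ≈ 0.654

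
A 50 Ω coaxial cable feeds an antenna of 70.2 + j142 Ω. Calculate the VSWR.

Γ = (Z_L − Z_0)/(Z_L + Z_0) = (20.2 + j142)/(120.2 + j142)
|Γ| = 143/186 = 0.771
VSWR = (1 + |Γ|)/(1 − |Γ|) = 1.77/0.229

VSWR ≈ 7.73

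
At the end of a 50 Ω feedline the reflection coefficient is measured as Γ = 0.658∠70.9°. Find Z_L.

Z_L = Z_0·(1 + Γ)/(1 − Γ) = 50·(1.22 + j0.622)/(0.785 − j0.622)

Z_L ≈ 28.3 + j62 Ω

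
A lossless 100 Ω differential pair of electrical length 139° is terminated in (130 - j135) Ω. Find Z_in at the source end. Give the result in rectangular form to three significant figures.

tan(βl) = tan(139°) = -0.869
Z_in = Z_0·(Z_L + jZ_0·tanβl)/(Z_0 + jZ_L·tanβl)
     = 100·(130 − j222)/(-17.4 − j113)

Z_in ≈ 175 + j142 Ω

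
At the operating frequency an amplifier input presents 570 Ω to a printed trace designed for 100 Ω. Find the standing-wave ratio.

Γ = (570 − 100)/(570 + 100) = 0.701
VSWR = (1 + 0.701)/(1 − 0.701)

VSWR ≈ 5.7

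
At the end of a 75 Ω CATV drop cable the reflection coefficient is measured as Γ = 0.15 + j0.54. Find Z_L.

Z_L = Z_0·(1 + Γ)/(1 − Γ) = 75·(1.15 + j0.54)/(0.85 − j0.54)

Z_L ≈ 50.7 + j79.9 Ω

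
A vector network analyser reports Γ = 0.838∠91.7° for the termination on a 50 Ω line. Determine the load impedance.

Z_L = Z_0·(1 + Γ)/(1 − Γ) = 50·(0.975 + j0.838)/(1.02 − j0.838)

Z_L ≈ 8.5 + j47.8 Ω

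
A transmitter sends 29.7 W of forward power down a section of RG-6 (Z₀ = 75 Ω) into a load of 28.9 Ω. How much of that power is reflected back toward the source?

Γ = (28.9 − 75)/(28.9 + 75) = -0.444
|Γ|² = 0.197
P_refl = |Γ|²·P_inc = 5.85 W, P_del = (1 − |Γ|²)·P_inc = 23.9 W

P_reflected ≈ 5.85 W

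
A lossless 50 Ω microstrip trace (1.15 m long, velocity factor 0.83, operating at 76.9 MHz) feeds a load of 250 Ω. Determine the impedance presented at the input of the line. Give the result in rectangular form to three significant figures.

Z_in ≈ 15.7 + j36.4 Ω

λ = v/f = 0.83·c / 76.9 MHz = 3.24 m
βl = 2π·l/λ = 2π × 0.355 = 128°
tan(βl) = tan(128°) = -1.29
Z_in = Z_0·(Z_L + jZ_0·tanβl)/(Z_0 + jZ_L·tanβl)
     = 50·(250 − j64.3)/(50 − j322)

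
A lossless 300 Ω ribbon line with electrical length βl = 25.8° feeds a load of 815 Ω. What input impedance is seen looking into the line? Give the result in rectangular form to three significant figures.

tan(βl) = tan(25.8°) = 0.483
Z_in = Z_0·(Z_L + jZ_0·tanβl)/(Z_0 + jZ_L·tanβl)
     = 300·(815 + j145)/(300 + j394)

Z_in ≈ 369 − j340 Ω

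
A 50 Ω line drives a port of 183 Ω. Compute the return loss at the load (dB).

Γ = (183 − 50)/(183 + 50) = 0.571
RL = −20·log₁₀|Γ| = −20·log₁₀(0.571)

RL ≈ 4.87 dB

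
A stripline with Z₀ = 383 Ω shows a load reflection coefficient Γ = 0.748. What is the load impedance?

Z_L = Z_0·(1 + Γ)/(1 − Γ) = 383·(1.75)/(0.252)

Z_L ≈ 2660 Ω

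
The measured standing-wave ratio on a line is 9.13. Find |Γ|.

|Γ| = (S − 1)/(S + 1) = (9.13 − 1)/(9.13 + 1) = 8.13/10.1

|Γ| ≈ 0.803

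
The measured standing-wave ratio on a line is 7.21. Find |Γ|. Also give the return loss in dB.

|Γ| = (S − 1)/(S + 1) = (7.21 − 1)/(7.21 + 1) = 6.21/8.21
RL = −20·log₁₀|Γ| = −20·log₁₀(0.756)

|Γ| ≈ 0.756; return loss ≈ 2.43 dB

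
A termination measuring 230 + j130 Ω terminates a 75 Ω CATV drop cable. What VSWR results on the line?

Γ = (Z_L − Z_0)/(Z_L + Z_0) = (155 + j130)/(305 + j130)
|Γ| = 202/332 = 0.61
VSWR = (1 + |Γ|)/(1 − |Γ|) = 1.61/0.39

VSWR ≈ 4.13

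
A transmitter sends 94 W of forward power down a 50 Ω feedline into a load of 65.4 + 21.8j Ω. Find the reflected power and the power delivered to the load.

P_reflected ≈ 4.86 W; P_delivered ≈ 89.1 W

|Γ| = |(15.4 + j21.8)/(115.4 + j21.8)| = 0.227
|Γ|² = 0.0517
P_refl = |Γ|²·P_inc = 4.86 W, P_del = (1 − |Γ|²)·P_inc = 89.1 W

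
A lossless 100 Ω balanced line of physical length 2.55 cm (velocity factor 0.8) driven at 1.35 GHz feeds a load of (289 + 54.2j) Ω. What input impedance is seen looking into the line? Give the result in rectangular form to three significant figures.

Z_in ≈ 55.9 − j74.3 Ω

λ = v/f = 0.8·c / 1.35 GHz = 0.178 m
βl = 2π·l/λ = 2π × 0.143 = 51.6°
tan(βl) = tan(51.6°) = 1.26
Z_in = Z_0·(Z_L + jZ_0·tanβl)/(Z_0 + jZ_L·tanβl)
     = 100·(289 + j181)/(31.5 + j365)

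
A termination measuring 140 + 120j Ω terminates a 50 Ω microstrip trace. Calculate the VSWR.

Γ = (Z_L − Z_0)/(Z_L + Z_0) = (90 + j120)/(190 + j120)
|Γ| = 150/225 = 0.667
VSWR = (1 + |Γ|)/(1 − |Γ|) = 1.67/0.333

VSWR ≈ 5.01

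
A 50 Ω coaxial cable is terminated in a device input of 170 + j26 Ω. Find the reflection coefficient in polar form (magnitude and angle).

Γ ≈ 0.554 ∠ 5.49°

Γ = (Z_L − Z_0)/(Z_L + Z_0) = (120 + j26)/(220 + j26)
|Γ| = 123/222 = 0.554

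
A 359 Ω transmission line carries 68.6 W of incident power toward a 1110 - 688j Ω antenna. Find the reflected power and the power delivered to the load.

|Γ| = |(751 − j688)/(1469 − j688)| = 0.628
|Γ|² = 0.394
P_refl = |Γ|²·P_inc = 27 W, P_del = (1 − |Γ|²)·P_inc = 41.6 W

P_reflected ≈ 27 W; P_delivered ≈ 41.6 W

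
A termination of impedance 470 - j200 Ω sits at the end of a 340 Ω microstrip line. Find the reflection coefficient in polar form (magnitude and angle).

Γ ≈ 0.286 ∠ -43.1°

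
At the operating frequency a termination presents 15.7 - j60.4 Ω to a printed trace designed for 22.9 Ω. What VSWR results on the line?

VSWR ≈ 12.2

Γ = (Z_L − Z_0)/(Z_L + Z_0) = (-7.2 − j60.4)/(38.6 − j60.4)
|Γ| = 60.8/71.7 = 0.849
VSWR = (1 + |Γ|)/(1 − |Γ|) = 1.85/0.151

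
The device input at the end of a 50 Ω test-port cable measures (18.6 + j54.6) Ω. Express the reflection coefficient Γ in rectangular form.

Γ ≈ 0.108 + j0.71

Γ = (Z_L − Z_0)/(Z_L + Z_0) = (-31.4 + j54.6)/(68.6 + j54.6)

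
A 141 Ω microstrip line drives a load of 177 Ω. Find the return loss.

Γ = (177 − 141)/(177 + 141) = 0.113
RL = −20·log₁₀|Γ| = −20·log₁₀(0.113)

RL ≈ 18.9 dB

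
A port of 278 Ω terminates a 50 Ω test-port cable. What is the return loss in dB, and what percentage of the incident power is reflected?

RL ≈ 3.16 dB; 48.3% of incident power reflected

Γ = (278 − 50)/(278 + 50) = 0.695
RL = −20·log₁₀(0.695) = 3.16 dB
P_refl/P_inc = |Γ|² = 0.483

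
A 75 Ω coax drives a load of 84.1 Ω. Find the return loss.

RL ≈ 24.9 dB

Γ = (84.1 − 75)/(84.1 + 75) = 0.0572
RL = −20·log₁₀|Γ| = −20·log₁₀(0.0572)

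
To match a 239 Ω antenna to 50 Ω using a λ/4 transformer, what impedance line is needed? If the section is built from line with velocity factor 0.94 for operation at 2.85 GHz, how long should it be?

Z_qwt = √(Z_0·R_L) = √(50 × 239) = √11950
λ = 0.94·c/f = 0.0989 m, so l = λ/4 = 0.0247 m

Z_qwt ≈ 109 Ω; length ≈ 2.47 cm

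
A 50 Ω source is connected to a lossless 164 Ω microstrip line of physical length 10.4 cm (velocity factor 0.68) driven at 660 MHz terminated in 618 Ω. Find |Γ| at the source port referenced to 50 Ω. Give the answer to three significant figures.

|Γ| ≈ 0.642

λ = v/f = 0.68·c / 660 MHz = 0.309 m
βl = 2π·l/λ = 2π × 0.336 = 121°
tan(βl) = -1.66
Z_in = Z_0·(Z_L + jZ_0·tanβl)/(Z_0 + jZ_L·tanβl) = 57.9 + j89.8 Ω
Γ_s = (Z_in − Z_s)/(Z_in + Z_s) = (7.91 + j89.8)/(108 + j89.8), |Γ_s| = 0.642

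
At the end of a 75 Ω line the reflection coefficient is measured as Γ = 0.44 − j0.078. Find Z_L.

Z_L ≈ 188 − j36.6 Ω

Z_L = Z_0·(1 + Γ)/(1 − Γ) = 75·(1.44 − j0.078)/(0.56 + j0.078)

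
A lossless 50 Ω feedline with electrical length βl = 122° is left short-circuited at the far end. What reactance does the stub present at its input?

X_in ≈ -80 Ω (capacitive)

tan(βl) = -1.6
For a short-circuited stub, Z_in = jZ_0·tan(βl)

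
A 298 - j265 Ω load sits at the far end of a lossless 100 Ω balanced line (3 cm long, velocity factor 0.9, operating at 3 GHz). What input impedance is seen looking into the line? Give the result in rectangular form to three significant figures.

λ = v/f = 0.9·c / 3 GHz = 0.09 m
βl = 2π·l/λ = 2π × 0.333 = 120°
tan(βl) = tan(120°) = -1.73
Z_in = Z_0·(Z_L + jZ_0·tanβl)/(Z_0 + jZ_L·tanβl)
     = 100·(298 − j438)/(-359 − j516)

Z_in ≈ 30.2 + j78.7 Ω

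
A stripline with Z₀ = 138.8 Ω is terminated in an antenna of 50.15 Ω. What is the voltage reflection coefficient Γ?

Γ = (Z_L − Z_0)/(Z_L + Z_0) = (50.15 − 138.8)/(50.15 + 138.8) = -88.65/189

Γ = -0.469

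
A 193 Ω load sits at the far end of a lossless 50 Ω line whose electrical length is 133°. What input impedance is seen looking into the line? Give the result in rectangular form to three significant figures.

Z_in ≈ 22.9 + j41.1 Ω

tan(βl) = tan(133°) = -1.07
Z_in = Z_0·(Z_L + jZ_0·tanβl)/(Z_0 + jZ_L·tanβl)
     = 50·(193 − j53.6)/(50 − j207)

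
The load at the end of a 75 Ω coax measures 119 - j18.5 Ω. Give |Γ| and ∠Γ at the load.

Γ = (Z_L − Z_0)/(Z_L + Z_0) = (44 − j18.5)/(194 − j18.5)
|Γ| = 47.7/195 = 0.245

Γ ≈ 0.245 ∠ -17.4°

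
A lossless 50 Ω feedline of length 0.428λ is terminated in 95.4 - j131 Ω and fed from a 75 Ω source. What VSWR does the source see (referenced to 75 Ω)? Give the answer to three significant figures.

VSWR ≈ 4.11

βl = 2π × 0.428 = 154°
tan(βl) = -0.486
Z_in = Z_0·(Z_L + jZ_0·tanβl)/(Z_0 + jZ_L·tanβl) = 126 + j140 Ω
Γ_s = (Z_in − Z_s)/(Z_in + Z_s) = (51.2 + j140)/(201 + j140), |Γ_s| = 0.608
VSWR = (1 + |Γ_s|)/(1 − |Γ_s|)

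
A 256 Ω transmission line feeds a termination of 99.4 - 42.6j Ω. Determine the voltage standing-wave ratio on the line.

VSWR ≈ 2.66

Γ = (Z_L − Z_0)/(Z_L + Z_0) = (-156.6 − j42.6)/(355.4 − j42.6)
|Γ| = 162/358 = 0.453
VSWR = (1 + |Γ|)/(1 − |Γ|) = 1.45/0.547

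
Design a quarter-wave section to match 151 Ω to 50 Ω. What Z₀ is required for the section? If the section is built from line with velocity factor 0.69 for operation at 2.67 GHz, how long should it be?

Z_qwt ≈ 86.9 Ω; length ≈ 1.94 cm

Z_qwt = √(Z_0·R_L) = √(50 × 151) = √7550
λ = 0.69·c/f = 0.0775 m, so l = λ/4 = 0.0194 m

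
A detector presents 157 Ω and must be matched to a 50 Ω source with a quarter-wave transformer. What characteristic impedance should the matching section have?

Z_qwt ≈ 88.6 Ω

Z_qwt = √(Z_0·R_L) = √(50 × 157) = √7850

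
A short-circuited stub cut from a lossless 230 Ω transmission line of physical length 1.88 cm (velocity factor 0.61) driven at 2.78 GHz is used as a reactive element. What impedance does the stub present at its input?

λ = v/f = 0.61·c / 2.78 GHz = 0.0658 m
βl = 2π·l/λ = 2π × 0.286 = 103°
tan(βl) = -4.4
For a short-circuited stub, Z_in = jZ_0·tan(βl)

Z_in ≈ −j1010 Ω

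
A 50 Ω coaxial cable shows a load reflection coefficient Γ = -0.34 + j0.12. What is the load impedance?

Z_L ≈ 24 + j6.63 Ω

Z_L = Z_0·(1 + Γ)/(1 − Γ) = 50·(0.66 + j0.12)/(1.34 − j0.12)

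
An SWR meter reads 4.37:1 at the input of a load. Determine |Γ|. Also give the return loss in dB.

|Γ| ≈ 0.628; return loss ≈ 4.05 dB

|Γ| = (S − 1)/(S + 1) = (4.37 − 1)/(4.37 + 1) = 3.37/5.37
RL = −20·log₁₀|Γ| = −20·log₁₀(0.628)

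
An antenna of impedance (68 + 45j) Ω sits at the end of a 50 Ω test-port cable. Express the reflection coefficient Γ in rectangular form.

Γ = (Z_L − Z_0)/(Z_L + Z_0) = (18 + j45)/(118 + j45)

Γ ≈ 0.26 + j0.282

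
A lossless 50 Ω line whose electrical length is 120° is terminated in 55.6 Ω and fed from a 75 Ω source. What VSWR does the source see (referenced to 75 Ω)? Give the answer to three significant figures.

VSWR ≈ 1.6

tan(βl) = -1.73
Z_in = Z_0·(Z_L + jZ_0·tanβl)/(Z_0 + jZ_L·tanβl) = 47.2 + j4.35 Ω
Γ_s = (Z_in − Z_s)/(Z_in + Z_s) = (-27.8 + j4.35)/(122 + j4.35), |Γ_s| = 0.23
VSWR = (1 + |Γ_s|)/(1 − |Γ_s|)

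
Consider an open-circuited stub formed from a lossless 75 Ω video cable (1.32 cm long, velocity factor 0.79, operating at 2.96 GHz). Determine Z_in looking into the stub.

λ = v/f = 0.79·c / 2.96 GHz = 0.0801 m
βl = 2π·l/λ = 2π × 0.165 = 59.3°
tan(βl) = 1.69
For an open-circuited stub, Z_in = −jZ_0·cot(βl) = −jZ_0/tan(βl)

Z_in ≈ −j44.4 Ω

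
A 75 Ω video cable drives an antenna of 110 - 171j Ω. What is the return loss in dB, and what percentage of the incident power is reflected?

RL ≈ 3.19 dB; 48% of incident power reflected

Γ = (35 − j171)/(185 − j171), |Γ| = 0.693
RL = −20·log₁₀(0.693) = 3.19 dB
P_refl/P_inc = |Γ|² = 0.48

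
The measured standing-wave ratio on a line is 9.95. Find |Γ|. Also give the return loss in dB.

|Γ| = (S − 1)/(S + 1) = (9.95 − 1)/(9.95 + 1) = 8.95/10.9
RL = −20·log₁₀|Γ| = −20·log₁₀(0.817)

|Γ| ≈ 0.817; return loss ≈ 1.75 dB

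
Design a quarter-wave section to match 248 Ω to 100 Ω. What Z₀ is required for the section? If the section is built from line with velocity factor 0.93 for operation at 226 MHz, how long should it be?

Z_qwt = √(Z_0·R_L) = √(100 × 248) = √24800
λ = 0.93·c/f = 1.23 m, so l = λ/4 = 0.309 m

Z_qwt ≈ 157 Ω; length ≈ 30.9 cm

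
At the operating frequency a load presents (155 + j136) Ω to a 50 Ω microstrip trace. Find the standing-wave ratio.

Γ = (Z_L − Z_0)/(Z_L + Z_0) = (105 + j136)/(205 + j136)
|Γ| = 172/246 = 0.698
VSWR = (1 + |Γ|)/(1 − |Γ|) = 1.7/0.302

VSWR ≈ 5.63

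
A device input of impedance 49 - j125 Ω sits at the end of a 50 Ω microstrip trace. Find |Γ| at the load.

|Γ| ≈ 0.784

Γ = (Z_L − Z_0)/(Z_L + Z_0) = (-1 − j125)/(99 − j125)
|Γ| = 125/159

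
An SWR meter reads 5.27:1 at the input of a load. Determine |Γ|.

|Γ| ≈ 0.681

|Γ| = (S − 1)/(S + 1) = (5.27 − 1)/(5.27 + 1) = 4.27/6.27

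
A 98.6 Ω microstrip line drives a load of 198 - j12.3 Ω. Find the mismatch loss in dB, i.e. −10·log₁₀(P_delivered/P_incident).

mismatch loss ≈ 0.525 dB

Γ = (99.4 − j12.3)/(296.6 − j12.3), |Γ| = 0.337
|Γ|² = 0.114, so P_del/P_inc = 1 − |Γ|² = 0.886
ML = −10·log₁₀(1 − |Γ|²)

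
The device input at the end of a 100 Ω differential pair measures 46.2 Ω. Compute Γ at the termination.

Γ = (Z_L − Z_0)/(Z_L + Z_0) = (46.2 − 100)/(46.2 + 100) = -53.8/146.2

Γ = -0.368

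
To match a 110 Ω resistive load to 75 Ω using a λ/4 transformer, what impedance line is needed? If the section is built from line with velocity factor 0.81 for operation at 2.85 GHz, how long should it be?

Z_qwt = √(Z_0·R_L) = √(75 × 110) = √8250
λ = 0.81·c/f = 0.0853 m, so l = λ/4 = 0.0213 m

Z_qwt ≈ 90.8 Ω; length ≈ 2.13 cm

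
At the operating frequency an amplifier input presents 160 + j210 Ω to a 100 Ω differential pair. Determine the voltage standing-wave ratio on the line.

VSWR ≈ 4.77

Γ = (Z_L − Z_0)/(Z_L + Z_0) = (60 + j210)/(260 + j210)
|Γ| = 218/334 = 0.653
VSWR = (1 + |Γ|)/(1 − |Γ|) = 1.65/0.347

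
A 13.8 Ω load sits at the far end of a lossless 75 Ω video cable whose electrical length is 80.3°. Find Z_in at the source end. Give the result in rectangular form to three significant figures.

Z_in ≈ 225 + j196 Ω

tan(βl) = tan(80.3°) = 5.85
Z_in = Z_0·(Z_L + jZ_0·tanβl)/(Z_0 + jZ_L·tanβl)
     = 75·(13.8 + j439)/(75 + j80.7)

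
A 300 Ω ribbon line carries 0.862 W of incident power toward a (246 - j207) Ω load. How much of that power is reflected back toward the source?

|Γ| = |(-54 − j207)/(546 − j207)| = 0.366
|Γ|² = 0.134
P_refl = |Γ|²·P_inc = 0.116 W, P_del = (1 − |Γ|²)·P_inc = 0.746 W

P_reflected ≈ 0.116 W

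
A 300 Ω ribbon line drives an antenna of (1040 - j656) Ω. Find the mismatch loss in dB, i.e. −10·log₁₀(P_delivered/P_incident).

mismatch loss ≈ 2.51 dB

Γ = (740 − j656)/(1340 − j656), |Γ| = 0.663
|Γ|² = 0.439, so P_del/P_inc = 1 − |Γ|² = 0.561
ML = −10·log₁₀(1 − |Γ|²)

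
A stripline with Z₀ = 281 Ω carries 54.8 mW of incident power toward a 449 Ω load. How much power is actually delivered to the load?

P_delivered ≈ 51.9 mW

Γ = (449 − 281)/(449 + 281) = 0.23
|Γ|² = 0.053
P_refl = |Γ|²·P_inc = 2.9 mW, P_del = (1 − |Γ|²)·P_inc = 51.9 mW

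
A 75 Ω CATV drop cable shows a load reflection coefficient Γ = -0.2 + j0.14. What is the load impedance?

Z_L = Z_0·(1 + Γ)/(1 − Γ) = 75·(0.8 + j0.14)/(1.2 − j0.14)

Z_L ≈ 48.3 + j14.4 Ω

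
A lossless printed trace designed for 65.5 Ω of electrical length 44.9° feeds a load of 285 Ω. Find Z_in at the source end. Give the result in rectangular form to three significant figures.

tan(βl) = tan(44.9°) = 0.997
Z_in = Z_0·(Z_L + jZ_0·tanβl)/(Z_0 + jZ_L·tanβl)
     = 65.5·(285 + j65.3)/(65.5 + j284)

Z_in ≈ 28.7 − j59.1 Ω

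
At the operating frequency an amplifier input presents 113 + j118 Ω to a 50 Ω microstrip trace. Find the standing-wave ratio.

Γ = (Z_L − Z_0)/(Z_L + Z_0) = (63 + j118)/(163 + j118)
|Γ| = 134/201 = 0.665
VSWR = (1 + |Γ|)/(1 − |Γ|) = 1.66/0.335

VSWR ≈ 4.97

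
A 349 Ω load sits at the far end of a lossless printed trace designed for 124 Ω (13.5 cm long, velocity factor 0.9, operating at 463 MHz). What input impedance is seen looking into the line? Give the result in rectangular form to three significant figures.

λ = v/f = 0.9·c / 463 MHz = 0.583 m
βl = 2π·l/λ = 2π × 0.232 = 83.3°
tan(βl) = tan(83.3°) = 8.56
Z_in = Z_0·(Z_L + jZ_0·tanβl)/(Z_0 + jZ_L·tanβl)
     = 124·(349 + j1060)/(124 + j2990)

Z_in ≈ 44.6 − j12.6 Ω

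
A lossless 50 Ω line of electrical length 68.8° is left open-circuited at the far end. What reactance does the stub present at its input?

tan(βl) = 2.58
For an open-circuited stub, Z_in = −jZ_0·cot(βl) = −jZ_0/tan(βl)

X_in ≈ -19.4 Ω (capacitive)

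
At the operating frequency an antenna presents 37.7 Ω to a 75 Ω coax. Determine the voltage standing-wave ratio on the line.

VSWR ≈ 1.99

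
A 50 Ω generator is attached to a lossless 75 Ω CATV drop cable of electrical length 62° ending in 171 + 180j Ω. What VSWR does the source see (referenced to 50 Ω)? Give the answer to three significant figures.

tan(βl) = 1.88
Z_in = Z_0·(Z_L + jZ_0·tanβl)/(Z_0 + jZ_L·tanβl) = 25.2 − j60.6 Ω
Γ_s = (Z_in − Z_s)/(Z_in + Z_s) = (-24.8 − j60.6)/(75.2 − j60.6), |Γ_s| = 0.677
VSWR = (1 + |Γ_s|)/(1 − |Γ_s|)

VSWR ≈ 5.2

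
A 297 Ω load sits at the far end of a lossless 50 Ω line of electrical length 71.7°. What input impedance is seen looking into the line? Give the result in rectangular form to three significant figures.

Z_in ≈ 9.31 − j16 Ω

tan(βl) = tan(71.7°) = 3.02
Z_in = Z_0·(Z_L + jZ_0·tanβl)/(Z_0 + jZ_L·tanβl)
     = 50·(297 + j151)/(50 + j898)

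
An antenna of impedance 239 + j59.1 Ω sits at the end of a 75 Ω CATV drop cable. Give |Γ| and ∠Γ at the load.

Γ ≈ 0.546 ∠ 9.16°

Γ = (Z_L − Z_0)/(Z_L + Z_0) = (164 + j59.1)/(314 + j59.1)
|Γ| = 174/320 = 0.546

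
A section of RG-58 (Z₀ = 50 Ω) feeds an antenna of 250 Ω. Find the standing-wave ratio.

For a purely resistive load, VSWR = R_L/Z_0 or Z_0/R_L (whichever > 1) = 250/50

VSWR ≈ 5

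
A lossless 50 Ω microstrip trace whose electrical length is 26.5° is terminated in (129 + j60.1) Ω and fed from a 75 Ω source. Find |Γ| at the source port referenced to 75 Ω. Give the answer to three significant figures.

|Γ| ≈ 0.413

tan(βl) = 0.499
Z_in = Z_0·(Z_L + jZ_0·tanβl)/(Z_0 + jZ_L·tanβl) = 88.7 − j72.6 Ω
Γ_s = (Z_in − Z_s)/(Z_in + Z_s) = (13.7 − j72.6)/(164 − j72.6), |Γ_s| = 0.413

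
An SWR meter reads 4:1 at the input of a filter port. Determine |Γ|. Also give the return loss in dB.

|Γ| ≈ 0.6; return loss ≈ 4.44 dB

|Γ| = (S − 1)/(S + 1) = (4 − 1)/(4 + 1) = 3/5
RL = −20·log₁₀|Γ| = −20·log₁₀(0.6)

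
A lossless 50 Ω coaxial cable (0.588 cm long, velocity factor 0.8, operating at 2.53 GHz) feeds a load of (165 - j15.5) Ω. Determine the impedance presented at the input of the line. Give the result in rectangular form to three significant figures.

Z_in ≈ 62.1 − j70.1 Ω

λ = v/f = 0.8·c / 2.53 GHz = 0.0949 m
βl = 2π·l/λ = 2π × 0.062 = 22.3°
tan(βl) = tan(22.3°) = 0.41
Z_in = Z_0·(Z_L + jZ_0·tanβl)/(Z_0 + jZ_L·tanβl)
     = 50·(165 + j5.02)/(56.4 + j67.7)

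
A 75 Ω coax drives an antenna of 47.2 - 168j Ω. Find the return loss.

RL ≈ 1.73 dB

Γ = (-27.8 − j168)/(122.2 − j168), |Γ| = 0.82
RL = −20·log₁₀|Γ| = −20·log₁₀(0.82)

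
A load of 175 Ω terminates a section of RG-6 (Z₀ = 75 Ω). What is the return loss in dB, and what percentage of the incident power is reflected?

Γ = (175 − 75)/(175 + 75) = 0.4
RL = −20·log₁₀(0.4) = 7.96 dB
P_refl/P_inc = |Γ|² = 0.16

RL ≈ 7.96 dB; 16% of incident power reflected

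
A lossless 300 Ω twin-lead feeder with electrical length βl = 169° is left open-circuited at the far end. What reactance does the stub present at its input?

X_in ≈ 1540 Ω (inductive)

tan(βl) = -0.194
For an open-circuited stub, Z_in = −jZ_0·cot(βl) = −jZ_0/tan(βl)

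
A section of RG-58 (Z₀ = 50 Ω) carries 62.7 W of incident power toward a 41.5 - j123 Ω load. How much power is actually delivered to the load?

|Γ| = |(-8.5 − j123)/(91.5 − j123)| = 0.804
|Γ|² = 0.647
P_refl = |Γ|²·P_inc = 40.6 W, P_del = (1 − |Γ|²)·P_inc = 22.1 W

P_delivered ≈ 22.1 W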